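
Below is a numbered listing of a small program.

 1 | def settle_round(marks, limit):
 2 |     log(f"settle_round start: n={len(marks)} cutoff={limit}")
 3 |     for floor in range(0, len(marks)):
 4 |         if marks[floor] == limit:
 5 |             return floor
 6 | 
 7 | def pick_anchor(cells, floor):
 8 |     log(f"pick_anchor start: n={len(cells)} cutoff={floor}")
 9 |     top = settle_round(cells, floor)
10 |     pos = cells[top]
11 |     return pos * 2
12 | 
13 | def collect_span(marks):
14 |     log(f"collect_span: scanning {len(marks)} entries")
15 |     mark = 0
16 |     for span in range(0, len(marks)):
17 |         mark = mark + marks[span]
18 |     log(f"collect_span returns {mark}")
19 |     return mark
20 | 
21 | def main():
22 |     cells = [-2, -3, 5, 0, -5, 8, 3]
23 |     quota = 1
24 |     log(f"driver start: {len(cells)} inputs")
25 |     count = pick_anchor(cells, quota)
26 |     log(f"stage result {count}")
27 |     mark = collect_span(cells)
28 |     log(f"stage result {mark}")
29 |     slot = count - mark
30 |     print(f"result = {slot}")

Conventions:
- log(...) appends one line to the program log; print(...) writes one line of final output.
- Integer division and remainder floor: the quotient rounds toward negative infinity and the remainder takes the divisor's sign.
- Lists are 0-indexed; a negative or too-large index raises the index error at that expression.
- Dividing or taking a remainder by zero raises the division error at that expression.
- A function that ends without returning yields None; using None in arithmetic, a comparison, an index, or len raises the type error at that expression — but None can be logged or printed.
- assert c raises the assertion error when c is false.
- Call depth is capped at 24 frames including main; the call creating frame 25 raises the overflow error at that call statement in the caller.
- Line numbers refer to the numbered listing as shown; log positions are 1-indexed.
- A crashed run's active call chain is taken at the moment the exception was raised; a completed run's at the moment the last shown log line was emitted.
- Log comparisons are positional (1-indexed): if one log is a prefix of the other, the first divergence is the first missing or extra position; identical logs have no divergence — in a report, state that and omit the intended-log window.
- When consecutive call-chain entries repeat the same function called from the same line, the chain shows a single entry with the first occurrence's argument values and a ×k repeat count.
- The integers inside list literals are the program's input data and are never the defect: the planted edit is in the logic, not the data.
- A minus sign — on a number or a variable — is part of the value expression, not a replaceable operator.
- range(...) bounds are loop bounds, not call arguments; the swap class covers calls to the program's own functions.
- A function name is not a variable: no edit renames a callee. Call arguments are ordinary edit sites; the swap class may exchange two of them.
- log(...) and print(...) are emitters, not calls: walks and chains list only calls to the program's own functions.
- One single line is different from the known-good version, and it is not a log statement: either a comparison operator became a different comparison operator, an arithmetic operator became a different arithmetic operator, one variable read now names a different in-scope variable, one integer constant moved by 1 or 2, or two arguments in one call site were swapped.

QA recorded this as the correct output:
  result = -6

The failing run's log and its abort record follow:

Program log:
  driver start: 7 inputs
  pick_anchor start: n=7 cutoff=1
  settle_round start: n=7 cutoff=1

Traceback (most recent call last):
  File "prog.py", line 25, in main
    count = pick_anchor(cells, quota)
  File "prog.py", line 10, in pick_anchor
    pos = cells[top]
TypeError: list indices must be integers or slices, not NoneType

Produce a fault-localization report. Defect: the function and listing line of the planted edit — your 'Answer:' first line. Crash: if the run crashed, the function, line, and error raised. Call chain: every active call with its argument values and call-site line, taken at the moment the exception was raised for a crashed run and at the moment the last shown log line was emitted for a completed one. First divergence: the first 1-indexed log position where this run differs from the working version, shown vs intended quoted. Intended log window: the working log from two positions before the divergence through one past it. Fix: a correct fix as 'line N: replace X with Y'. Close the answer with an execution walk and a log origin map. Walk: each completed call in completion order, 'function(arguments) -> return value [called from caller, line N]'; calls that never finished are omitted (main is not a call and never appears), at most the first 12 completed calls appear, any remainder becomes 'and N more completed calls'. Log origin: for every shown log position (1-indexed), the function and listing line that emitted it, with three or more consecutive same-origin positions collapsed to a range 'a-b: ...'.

Answer: the defect is in main at line 23.
The tell: The log first diverges at position 2: the faulty run prints 'pick_anchor start: n=7 cutoff=1' where the working version prints 'pick_anchor start: n=7 cutoff=0'.
Crash: pick_anchor, line 10, TypeError.
Call chain: main -> pick_anchor([-2, -3, 5, 0, -5, 8, 3], 1) (called at line 25).
First divergence: at position 2 the run shows 'pick_anchor start: n=7 cutoff=1' where the working version logs 'pick_anchor start: n=7 cutoff=0'.
Intended log window:
  1: driver start: 7 inputs
  2: pick_anchor start: n=7 cutoff=0
  3: settle_round start: n=7 cutoff=0
Execution walk:
  settle_round([-2, -3, 5, 0, -5, 8, 3], 1) -> None  [called from pick_anchor, line 9]
Origin of each log line:
  1: logged in main at line 24
  2: logged in pick_anchor at line 8
  3: logged in settle_round at line 2
A correct fix: line 23: replace `1` with `0`.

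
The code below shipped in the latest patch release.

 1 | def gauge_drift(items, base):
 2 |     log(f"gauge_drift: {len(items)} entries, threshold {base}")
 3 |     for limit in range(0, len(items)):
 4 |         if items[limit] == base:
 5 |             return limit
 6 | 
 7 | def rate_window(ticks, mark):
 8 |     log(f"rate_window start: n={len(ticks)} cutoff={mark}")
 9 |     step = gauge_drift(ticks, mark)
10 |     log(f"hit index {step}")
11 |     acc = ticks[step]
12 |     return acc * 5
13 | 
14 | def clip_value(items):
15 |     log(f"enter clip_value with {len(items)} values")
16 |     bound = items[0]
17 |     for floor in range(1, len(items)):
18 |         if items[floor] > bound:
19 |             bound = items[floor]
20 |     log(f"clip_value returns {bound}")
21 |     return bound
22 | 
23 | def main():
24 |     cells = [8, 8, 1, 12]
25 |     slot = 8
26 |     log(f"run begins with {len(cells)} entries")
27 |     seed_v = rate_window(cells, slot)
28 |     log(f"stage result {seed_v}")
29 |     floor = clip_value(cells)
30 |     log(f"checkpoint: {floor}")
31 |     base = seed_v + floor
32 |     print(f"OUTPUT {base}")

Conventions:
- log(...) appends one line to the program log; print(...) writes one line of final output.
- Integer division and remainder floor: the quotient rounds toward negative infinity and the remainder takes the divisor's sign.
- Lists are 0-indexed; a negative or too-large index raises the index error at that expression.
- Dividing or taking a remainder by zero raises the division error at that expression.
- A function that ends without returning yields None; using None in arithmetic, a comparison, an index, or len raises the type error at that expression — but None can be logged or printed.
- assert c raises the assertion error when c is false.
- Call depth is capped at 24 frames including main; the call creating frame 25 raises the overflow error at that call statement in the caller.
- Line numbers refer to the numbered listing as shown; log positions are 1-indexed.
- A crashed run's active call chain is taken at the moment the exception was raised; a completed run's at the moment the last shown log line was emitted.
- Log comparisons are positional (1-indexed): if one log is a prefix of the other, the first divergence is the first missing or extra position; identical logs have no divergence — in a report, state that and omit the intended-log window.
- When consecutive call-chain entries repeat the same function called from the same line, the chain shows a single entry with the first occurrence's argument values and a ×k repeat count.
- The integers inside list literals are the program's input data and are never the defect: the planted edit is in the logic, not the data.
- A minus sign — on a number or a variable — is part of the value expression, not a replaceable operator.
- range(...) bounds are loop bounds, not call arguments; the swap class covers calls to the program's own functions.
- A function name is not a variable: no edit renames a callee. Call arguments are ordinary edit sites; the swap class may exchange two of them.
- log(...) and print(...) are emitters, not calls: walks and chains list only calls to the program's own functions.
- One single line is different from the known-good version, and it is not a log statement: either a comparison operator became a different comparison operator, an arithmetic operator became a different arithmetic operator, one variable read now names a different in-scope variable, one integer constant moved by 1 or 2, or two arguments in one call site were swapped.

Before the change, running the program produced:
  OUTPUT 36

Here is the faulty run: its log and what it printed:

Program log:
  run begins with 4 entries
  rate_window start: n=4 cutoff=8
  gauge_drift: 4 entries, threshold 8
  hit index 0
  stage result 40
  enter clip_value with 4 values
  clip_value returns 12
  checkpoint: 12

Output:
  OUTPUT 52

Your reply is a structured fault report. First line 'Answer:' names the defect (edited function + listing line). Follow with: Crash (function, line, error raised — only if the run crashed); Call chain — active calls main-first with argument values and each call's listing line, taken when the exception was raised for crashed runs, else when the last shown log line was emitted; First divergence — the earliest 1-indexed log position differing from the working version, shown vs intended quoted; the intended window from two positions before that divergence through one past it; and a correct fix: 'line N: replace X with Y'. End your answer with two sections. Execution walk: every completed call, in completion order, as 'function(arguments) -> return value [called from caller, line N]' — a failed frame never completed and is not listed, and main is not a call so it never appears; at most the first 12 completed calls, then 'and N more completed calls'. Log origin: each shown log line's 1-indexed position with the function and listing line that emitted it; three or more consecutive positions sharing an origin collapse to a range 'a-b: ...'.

Answer: the defect is in rate_window at line 12.
Core observation: Position 5 is the first bad log line: 'stage result 40' should read 'stage result 24'.
Call chain: main.
First divergence: position 5; shown 'stage result 40' vs intended 'stage result 24'.
Intended log window:
  3: gauge_drift: 4 entries, threshold 8
  4: hit index 0
  5: stage result 24
  6: enter clip_value with 4 values
Execution walk:
  gauge_drift([8, 8, 1, 12], 8) -> 0  [called from rate_window, line 9]
  rate_window([8, 8, 1, 12], 8) -> 40  [called from main, line 27]
  clip_value([8, 8, 1, 12]) -> 12  [called from main, line 29]
Log origins:
  1: from main, line 26
  2: from rate_window, line 8
  3: from gauge_drift, line 2
  4: from rate_window, line 10
  5: from main, line 28
  6: from clip_value, line 15
  7: from clip_value, line 20
  8: from main, line 30
A correct fix: line 12: replace `5` with `3`.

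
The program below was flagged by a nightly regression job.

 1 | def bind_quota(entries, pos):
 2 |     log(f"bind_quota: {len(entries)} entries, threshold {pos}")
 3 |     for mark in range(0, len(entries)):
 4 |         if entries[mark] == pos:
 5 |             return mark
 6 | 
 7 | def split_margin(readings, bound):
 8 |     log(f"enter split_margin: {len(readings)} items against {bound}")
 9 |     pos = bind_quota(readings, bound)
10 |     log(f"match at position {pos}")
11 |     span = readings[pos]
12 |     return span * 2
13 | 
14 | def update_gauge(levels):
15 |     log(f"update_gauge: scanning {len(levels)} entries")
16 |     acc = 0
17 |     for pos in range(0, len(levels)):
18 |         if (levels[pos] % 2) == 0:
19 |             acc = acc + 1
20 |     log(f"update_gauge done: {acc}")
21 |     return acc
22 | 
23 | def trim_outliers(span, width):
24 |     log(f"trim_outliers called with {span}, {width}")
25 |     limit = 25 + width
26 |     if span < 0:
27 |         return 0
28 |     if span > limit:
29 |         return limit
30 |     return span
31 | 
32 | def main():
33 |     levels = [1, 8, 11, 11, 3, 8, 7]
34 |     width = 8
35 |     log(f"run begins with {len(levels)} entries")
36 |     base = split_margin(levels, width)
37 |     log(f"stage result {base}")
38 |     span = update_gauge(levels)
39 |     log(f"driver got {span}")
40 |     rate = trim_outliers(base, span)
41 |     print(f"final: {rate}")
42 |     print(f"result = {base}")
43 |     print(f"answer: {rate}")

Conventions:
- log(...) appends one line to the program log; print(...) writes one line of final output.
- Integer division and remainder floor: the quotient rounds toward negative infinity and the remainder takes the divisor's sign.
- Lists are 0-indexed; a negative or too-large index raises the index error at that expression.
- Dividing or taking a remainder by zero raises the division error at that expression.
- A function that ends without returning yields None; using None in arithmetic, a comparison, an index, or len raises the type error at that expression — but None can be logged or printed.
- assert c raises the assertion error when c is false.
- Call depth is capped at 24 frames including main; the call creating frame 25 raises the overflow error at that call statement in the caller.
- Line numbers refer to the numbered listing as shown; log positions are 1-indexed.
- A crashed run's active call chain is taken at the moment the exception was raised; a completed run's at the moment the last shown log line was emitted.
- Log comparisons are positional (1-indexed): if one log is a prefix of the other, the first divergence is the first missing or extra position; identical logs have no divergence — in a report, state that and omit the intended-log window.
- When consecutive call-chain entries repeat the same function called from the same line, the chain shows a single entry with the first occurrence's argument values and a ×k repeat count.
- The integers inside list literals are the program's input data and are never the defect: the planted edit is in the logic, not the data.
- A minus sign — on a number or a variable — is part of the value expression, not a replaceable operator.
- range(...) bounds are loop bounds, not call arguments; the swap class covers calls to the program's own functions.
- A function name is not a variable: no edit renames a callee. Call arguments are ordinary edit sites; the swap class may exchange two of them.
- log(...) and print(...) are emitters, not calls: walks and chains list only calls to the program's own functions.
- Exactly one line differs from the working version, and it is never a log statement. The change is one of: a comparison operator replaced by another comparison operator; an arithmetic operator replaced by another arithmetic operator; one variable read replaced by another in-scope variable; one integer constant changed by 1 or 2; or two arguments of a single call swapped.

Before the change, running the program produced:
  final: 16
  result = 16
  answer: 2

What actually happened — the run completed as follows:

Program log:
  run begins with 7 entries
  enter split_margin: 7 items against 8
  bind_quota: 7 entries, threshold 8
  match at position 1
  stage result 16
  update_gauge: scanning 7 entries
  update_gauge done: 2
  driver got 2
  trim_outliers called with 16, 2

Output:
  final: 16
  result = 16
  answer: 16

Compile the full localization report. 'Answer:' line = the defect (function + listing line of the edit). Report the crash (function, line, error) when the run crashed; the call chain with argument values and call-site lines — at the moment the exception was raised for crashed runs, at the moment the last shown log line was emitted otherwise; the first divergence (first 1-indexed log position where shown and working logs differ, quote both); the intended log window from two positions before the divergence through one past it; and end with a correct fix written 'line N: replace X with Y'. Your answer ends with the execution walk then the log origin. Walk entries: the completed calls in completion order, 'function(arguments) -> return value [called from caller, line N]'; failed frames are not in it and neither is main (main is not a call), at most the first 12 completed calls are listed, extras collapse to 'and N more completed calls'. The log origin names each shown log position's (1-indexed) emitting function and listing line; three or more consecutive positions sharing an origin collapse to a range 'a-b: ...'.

Answer: the defect is in main at line 43.
The tell: Nothing in the log betrays the bug — only the output does.
Call chain: main -> trim_outliers(16, 2) (called at line 40).
First divergence: none; the two logs match at every position.
Execution walk:
  bind_quota([1, 8, 11, 11, 3, 8, 7], 8) -> 1  [called from split_margin, line 9]
  split_margin([1, 8, 11, 11, 3, 8, 7], 8) -> 16  [called from main, line 36]
  update_gauge([1, 8, 11, 11, 3, 8, 7]) -> 2  [called from main, line 38]
  trim_outliers(16, 2) -> 16  [called from main, line 40]
Log line origins:
  1 — main, line 35
  2 — split_margin, line 8
  3 — bind_quota, line 2
  4 — split_margin, line 10
  5 — main, line 37
  6 — update_gauge, line 15
  7 — update_gauge, line 20
  8 — main, line 39
  9 — trim_outliers, line 24
A correct fix: line 43: replace `rate` with `span`.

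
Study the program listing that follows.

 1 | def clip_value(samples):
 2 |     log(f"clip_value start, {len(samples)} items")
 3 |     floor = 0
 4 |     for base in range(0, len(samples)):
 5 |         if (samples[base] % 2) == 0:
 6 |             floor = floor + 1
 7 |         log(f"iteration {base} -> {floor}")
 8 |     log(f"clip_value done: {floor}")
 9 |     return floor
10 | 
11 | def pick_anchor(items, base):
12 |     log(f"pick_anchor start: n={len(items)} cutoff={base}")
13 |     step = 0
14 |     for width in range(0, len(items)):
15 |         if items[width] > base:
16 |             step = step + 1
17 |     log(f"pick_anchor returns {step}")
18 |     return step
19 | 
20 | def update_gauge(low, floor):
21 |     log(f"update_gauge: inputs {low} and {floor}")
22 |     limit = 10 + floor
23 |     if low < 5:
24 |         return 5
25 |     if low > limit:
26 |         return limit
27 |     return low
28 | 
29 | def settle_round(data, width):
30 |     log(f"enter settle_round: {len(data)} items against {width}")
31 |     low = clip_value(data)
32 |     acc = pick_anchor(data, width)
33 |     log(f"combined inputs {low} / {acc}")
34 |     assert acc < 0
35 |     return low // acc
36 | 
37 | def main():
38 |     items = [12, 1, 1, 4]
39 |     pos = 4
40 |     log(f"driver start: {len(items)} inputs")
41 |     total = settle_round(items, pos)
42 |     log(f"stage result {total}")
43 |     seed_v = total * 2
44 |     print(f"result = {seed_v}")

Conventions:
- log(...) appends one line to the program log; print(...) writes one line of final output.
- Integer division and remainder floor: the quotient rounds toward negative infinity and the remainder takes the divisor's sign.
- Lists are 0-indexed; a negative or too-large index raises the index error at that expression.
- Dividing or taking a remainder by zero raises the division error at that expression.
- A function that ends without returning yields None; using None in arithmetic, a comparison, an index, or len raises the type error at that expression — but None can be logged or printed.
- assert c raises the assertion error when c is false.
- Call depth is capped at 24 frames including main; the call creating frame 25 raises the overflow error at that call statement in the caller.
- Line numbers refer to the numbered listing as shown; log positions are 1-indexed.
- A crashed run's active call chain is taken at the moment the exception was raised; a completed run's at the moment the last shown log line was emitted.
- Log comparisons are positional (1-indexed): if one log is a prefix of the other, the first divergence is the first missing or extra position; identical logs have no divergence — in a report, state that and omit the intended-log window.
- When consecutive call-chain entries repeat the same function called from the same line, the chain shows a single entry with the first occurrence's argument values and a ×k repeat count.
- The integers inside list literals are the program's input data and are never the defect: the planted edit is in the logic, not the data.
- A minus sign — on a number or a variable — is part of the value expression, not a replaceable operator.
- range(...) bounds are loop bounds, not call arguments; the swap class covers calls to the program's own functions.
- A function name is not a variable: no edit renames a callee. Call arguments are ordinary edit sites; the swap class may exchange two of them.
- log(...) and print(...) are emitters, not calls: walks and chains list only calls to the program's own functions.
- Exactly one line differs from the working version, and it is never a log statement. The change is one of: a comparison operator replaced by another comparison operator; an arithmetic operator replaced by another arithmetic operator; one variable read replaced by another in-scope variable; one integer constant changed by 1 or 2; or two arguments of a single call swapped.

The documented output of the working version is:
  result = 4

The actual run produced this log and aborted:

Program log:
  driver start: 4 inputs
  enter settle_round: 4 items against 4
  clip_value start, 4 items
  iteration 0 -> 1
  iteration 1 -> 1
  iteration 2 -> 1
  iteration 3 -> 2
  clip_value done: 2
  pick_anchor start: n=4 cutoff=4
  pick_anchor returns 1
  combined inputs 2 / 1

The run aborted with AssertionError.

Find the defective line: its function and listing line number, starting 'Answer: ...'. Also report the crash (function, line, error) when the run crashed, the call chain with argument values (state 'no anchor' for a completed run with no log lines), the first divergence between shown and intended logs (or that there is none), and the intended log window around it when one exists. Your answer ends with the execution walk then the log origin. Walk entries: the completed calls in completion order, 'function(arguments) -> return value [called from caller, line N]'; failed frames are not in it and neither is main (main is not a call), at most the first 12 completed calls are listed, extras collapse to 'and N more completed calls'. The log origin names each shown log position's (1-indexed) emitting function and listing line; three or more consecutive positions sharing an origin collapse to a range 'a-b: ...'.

Answer: the defect is in settle_round at line 34.
Key fact: Only 11 log lines were emitted before the run died; the intended continuation was 'stage result 2'.
Crash: settle_round, line 34, AssertionError.
Call chain: main -> settle_round([12, 1, 1, 4], 4) (called at line 41).
First divergence: position 12; the shown log stops at 11 lines while the working version next logs 'stage result 2'.
Intended log window:
  10: pick_anchor returns 1
  11: combined inputs 2 / 1
  12: stage result 2
Execution walk:
  clip_value([12, 1, 1, 4]) -> 2  [called from settle_round, line 31]
  pick_anchor([12, 1, 1, 4], 4) -> 1  [called from settle_round, line 32]
Log line origins:
  1 — main, line 40
  2 — settle_round, line 30
  3 — clip_value, line 2
  4-7 — clip_value, line 7
  8 — clip_value, line 8
  9 — pick_anchor, line 12
  10 — pick_anchor, line 17
  11 — settle_round, line 33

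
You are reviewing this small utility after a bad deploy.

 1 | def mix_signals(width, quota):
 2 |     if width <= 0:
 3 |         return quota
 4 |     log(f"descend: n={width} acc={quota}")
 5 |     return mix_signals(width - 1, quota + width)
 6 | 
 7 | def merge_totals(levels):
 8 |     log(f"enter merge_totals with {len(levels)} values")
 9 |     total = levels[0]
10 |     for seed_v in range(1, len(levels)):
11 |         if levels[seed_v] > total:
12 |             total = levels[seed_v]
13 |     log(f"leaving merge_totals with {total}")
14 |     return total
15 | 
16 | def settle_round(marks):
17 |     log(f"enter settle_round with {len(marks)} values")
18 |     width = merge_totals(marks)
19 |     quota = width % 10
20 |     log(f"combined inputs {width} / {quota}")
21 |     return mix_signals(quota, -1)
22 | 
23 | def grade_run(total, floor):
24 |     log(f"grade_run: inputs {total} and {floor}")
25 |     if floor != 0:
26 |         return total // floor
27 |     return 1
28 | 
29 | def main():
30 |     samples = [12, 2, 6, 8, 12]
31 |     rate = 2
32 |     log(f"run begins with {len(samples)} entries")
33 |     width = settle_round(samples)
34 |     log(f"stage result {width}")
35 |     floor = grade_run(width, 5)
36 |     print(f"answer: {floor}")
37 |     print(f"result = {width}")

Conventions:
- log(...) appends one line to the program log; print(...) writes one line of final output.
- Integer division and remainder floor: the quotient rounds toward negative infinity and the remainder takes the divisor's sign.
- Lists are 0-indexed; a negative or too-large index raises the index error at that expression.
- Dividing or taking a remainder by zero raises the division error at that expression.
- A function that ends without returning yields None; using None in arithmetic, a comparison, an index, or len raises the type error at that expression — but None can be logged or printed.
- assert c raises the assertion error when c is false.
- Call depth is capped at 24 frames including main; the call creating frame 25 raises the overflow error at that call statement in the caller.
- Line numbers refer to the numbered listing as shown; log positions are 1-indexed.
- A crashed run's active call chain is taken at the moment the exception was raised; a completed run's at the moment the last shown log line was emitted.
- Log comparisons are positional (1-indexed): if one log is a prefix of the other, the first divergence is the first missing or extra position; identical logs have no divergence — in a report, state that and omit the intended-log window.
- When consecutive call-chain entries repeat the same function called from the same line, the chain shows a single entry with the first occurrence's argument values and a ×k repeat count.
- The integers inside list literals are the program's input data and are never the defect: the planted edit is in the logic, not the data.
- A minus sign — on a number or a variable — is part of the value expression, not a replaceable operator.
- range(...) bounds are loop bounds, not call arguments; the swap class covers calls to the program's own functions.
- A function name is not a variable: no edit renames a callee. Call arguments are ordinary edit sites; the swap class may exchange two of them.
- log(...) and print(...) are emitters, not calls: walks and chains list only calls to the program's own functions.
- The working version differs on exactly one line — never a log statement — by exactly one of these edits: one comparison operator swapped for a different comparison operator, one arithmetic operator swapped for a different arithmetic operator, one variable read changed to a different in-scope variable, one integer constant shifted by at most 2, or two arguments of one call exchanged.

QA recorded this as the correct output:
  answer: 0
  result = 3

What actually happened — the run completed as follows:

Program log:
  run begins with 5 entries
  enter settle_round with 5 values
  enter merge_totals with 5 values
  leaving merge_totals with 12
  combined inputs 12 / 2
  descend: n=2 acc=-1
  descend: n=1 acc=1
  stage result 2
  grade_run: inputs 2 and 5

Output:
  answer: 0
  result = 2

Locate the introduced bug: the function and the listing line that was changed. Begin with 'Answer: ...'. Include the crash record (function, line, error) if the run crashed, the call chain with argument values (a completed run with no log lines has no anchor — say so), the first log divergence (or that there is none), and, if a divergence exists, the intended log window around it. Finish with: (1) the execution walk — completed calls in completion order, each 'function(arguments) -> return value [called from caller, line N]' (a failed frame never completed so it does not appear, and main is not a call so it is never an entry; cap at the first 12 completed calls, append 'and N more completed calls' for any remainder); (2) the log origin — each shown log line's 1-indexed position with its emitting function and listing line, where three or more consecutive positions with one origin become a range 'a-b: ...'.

Answer: the defect is in settle_round at line 21.
Key fact: Log line 6 is where behavior first shows: 'descend: n=2 acc=-1' appears instead of 'descend: n=2 acc=0'.
Call chain: main -> grade_run(2, 5) (called at line 35).
First divergence: position 6 — shown 'descend: n=2 acc=-1', intended 'descend: n=2 acc=0'.
Intended log window:
  4: leaving merge_totals with 12
  5: combined inputs 12 / 2
  6: descend: n=2 acc=0
  7: descend: n=1 acc=2
Execution walk:
  merge_totals([12, 2, 6, 8, 12]) -> 12  [called from settle_round, line 18]
  mix_signals(0, 2) -> 2  [called from mix_signals, line 5]
  mix_signals(1, 1) -> 2  [called from mix_signals, line 5]
  mix_signals(2, -1) -> 2  [called from settle_round, line 21]
  settle_round([12, 2, 6, 8, 12]) -> 2  [called from main, line 33]
  grade_run(2, 5) -> 0  [called from main, line 35]
Log origins:
  1: emitted by main (line 32)
  2: emitted by settle_round (line 17)
  3: emitted by merge_totals (line 8)
  4: emitted by merge_totals (line 13)
  5: emitted by settle_round (line 20)
  6: emitted by mix_signals (line 4)
  7: emitted by mix_signals (line 4)
  8: emitted by main (line 34)
  9: emitted by grade_run (line 24)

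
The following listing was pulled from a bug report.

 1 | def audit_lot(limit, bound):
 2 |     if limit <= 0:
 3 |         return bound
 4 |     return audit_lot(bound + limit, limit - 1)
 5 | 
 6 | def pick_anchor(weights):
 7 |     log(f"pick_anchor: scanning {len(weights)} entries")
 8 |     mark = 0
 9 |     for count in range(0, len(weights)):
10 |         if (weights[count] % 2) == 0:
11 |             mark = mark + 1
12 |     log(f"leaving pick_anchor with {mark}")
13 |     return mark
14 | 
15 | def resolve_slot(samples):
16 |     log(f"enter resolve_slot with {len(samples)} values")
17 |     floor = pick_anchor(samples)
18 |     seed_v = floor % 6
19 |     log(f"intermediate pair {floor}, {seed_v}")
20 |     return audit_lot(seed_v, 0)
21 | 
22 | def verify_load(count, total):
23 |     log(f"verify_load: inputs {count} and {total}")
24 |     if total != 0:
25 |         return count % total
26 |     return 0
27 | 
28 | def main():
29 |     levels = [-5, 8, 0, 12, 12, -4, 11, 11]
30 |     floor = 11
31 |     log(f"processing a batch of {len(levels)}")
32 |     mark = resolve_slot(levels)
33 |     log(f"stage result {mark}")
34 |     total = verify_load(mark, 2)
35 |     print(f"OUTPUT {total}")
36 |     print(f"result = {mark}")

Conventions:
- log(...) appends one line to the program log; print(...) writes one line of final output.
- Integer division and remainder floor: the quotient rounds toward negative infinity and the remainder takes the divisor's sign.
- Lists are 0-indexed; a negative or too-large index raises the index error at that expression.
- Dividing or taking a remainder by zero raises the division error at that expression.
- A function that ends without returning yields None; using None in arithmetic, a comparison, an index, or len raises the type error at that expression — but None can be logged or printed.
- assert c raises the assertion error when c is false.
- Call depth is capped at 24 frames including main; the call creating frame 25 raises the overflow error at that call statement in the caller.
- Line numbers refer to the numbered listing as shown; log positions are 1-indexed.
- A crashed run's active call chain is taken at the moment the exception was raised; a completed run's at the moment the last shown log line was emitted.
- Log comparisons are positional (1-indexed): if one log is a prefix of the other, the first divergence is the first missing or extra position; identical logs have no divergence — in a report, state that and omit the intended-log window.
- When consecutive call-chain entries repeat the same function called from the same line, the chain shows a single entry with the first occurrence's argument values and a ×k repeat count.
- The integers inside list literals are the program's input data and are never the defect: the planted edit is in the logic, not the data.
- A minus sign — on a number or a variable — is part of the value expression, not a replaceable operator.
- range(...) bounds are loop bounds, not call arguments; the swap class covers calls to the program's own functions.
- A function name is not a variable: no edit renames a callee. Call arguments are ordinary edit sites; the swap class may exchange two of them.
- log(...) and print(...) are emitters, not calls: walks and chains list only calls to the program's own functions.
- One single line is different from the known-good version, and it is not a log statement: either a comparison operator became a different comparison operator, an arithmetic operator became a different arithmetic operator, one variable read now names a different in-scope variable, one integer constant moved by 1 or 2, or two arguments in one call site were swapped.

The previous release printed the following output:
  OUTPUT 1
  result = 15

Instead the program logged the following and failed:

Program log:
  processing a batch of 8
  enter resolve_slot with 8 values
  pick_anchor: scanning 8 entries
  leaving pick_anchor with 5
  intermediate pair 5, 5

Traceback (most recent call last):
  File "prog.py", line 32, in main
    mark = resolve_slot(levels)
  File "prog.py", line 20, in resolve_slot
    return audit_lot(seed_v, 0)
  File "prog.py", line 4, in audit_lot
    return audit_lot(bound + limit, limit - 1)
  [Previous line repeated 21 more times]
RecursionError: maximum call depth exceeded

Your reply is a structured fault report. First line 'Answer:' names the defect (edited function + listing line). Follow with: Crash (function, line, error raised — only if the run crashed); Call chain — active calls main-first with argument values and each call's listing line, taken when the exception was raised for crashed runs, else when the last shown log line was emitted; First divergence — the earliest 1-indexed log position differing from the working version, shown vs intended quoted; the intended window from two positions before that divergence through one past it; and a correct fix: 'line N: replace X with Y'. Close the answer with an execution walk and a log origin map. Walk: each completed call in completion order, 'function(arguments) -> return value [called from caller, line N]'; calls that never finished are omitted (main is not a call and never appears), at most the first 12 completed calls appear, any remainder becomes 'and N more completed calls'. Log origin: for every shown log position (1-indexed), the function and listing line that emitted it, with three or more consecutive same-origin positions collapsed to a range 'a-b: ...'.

Answer: the defect is in audit_lot at line 4.
Key fact: After 5 matching log lines the faulty run goes silent, while the working version continues with 'stage result 15'.
Crash: audit_lot, line 4, RecursionError.
Call chain: main -> resolve_slot([-5, 8, 0, 12, 12, -4, 11, 11]) (called at line 32) -> audit_lot(5, 0) (called at line 20) -> audit_lot(5, 4) (called at line 4) ×21.
First divergence: position 6 (shown log ended at 5 lines; the working version continues: 'stage result 15').
Intended log window:
  4: leaving pick_anchor with 5
  5: intermediate pair 5, 5
  6: stage result 15
  7: verify_load: inputs 15 and 2
Execution walk:
  pick_anchor([-5, 8, 0, 12, 12, -4, 11, 11]) -> 5  [called from resolve_slot, line 17]
Log line origins:
  1 — main, line 31
  2 — resolve_slot, line 16
  3 — pick_anchor, line 7
  4 — pick_anchor, line 12
  5 — resolve_slot, line 19
A correct fix: line 4: replace `audit_lot(bound + limit, limit - 1)` with `audit_lot(limit - 1, bound + limit)`.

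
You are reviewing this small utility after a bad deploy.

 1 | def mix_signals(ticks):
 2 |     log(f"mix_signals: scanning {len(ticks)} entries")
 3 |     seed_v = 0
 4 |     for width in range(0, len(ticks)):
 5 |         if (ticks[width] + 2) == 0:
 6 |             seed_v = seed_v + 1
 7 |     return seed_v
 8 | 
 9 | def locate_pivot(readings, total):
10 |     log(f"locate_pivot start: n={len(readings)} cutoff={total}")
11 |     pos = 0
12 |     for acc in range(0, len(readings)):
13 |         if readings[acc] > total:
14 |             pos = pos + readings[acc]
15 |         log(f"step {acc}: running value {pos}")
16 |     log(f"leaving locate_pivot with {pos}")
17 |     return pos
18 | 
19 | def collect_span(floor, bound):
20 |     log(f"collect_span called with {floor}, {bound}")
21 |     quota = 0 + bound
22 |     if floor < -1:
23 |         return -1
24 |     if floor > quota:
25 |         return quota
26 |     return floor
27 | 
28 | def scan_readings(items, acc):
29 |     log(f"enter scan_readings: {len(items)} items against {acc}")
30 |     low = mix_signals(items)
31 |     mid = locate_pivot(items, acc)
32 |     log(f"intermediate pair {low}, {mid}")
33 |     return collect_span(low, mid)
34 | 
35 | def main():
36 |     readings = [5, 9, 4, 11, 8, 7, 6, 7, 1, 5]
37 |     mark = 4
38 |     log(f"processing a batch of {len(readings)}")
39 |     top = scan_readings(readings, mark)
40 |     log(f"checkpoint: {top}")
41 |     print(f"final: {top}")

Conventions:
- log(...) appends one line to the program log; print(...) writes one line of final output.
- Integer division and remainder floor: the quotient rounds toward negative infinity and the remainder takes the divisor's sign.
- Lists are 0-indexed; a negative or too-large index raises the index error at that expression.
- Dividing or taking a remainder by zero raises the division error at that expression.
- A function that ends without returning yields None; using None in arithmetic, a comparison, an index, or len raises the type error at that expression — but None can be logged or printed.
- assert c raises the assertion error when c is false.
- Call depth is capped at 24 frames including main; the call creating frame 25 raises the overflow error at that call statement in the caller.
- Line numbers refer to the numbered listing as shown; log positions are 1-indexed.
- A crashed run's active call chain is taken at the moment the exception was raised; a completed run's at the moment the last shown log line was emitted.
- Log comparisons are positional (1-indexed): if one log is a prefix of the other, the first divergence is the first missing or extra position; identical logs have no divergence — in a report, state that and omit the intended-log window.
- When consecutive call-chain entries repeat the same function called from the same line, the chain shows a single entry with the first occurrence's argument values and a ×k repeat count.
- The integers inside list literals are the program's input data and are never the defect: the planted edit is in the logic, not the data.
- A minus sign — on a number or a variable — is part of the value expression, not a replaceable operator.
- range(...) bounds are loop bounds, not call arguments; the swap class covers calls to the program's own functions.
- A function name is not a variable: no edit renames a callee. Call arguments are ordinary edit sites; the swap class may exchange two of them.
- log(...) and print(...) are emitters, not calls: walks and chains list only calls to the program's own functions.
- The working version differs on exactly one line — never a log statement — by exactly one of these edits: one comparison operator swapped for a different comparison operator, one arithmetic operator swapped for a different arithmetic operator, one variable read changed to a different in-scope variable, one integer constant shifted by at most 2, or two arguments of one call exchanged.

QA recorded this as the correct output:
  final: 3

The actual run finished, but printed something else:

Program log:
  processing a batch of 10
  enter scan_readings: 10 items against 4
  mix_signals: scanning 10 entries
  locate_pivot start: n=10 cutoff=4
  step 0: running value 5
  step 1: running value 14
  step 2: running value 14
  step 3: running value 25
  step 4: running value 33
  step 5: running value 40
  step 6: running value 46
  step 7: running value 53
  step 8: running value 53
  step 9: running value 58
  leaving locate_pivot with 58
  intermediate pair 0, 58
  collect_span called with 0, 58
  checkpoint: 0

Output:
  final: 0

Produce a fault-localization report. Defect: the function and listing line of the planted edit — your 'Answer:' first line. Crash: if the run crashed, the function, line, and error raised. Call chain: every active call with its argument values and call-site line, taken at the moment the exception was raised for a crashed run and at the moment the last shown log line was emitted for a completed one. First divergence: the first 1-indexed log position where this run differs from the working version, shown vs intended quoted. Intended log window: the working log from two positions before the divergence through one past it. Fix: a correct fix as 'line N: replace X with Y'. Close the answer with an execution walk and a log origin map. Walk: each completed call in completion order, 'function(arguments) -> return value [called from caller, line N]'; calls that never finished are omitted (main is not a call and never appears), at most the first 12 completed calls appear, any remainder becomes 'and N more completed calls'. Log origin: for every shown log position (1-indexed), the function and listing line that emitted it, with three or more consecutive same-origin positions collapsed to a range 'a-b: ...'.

Answer: the defect is in mix_signals at line 5.
The tell: Position 16 is the first bad log line: 'intermediate pair 0, 58' should read 'intermediate pair 3, 58'.
Call chain: main.
First divergence: at position 16 the run shows 'intermediate pair 0, 58' where the working version logs 'intermediate pair 3, 58'.
Intended log window:
  14: step 9: running value 58
  15: leaving locate_pivot with 58
  16: intermediate pair 3, 58
  17: collect_span called with 3, 58
Execution walk:
  mix_signals([5, 9, 4, 11, 8, 7, 6, 7, 1, 5]) -> 0  [called from scan_readings, line 30]
  locate_pivot([5, 9, 4, 11, 8, 7, 6, 7, 1, 5], 4) -> 58  [called from scan_readings, line 31]
  collect_span(0, 58) -> 0  [called from scan_readings, line 33]
  scan_readings([5, 9, 4, 11, 8, 7, 6, 7, 1, 5], 4) -> 0  [called from main, line 39]
Log origin:
  1: from main, line 38
  2: from scan_readings, line 29
  3: from mix_signals, line 2
  4: from locate_pivot, line 10
  5-14: from locate_pivot, line 15
  15: from locate_pivot, line 16
  16: from scan_readings, line 32
  17: from collect_span, line 20
  18: from main, line 40
A correct fix: line 5: replace `+` with `%`.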